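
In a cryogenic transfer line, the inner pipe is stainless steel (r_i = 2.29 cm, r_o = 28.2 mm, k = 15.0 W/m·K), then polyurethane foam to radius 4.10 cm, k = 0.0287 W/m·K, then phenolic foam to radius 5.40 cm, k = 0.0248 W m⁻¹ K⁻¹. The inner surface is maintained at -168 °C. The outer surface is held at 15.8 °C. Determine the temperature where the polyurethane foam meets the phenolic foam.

T = -68.7 °C

Series thermal resistances, inner to outer:
  R'_stainless steel = ln(0.0282/0.0229)/(2πk) = 0.2082/(2π·15.0) = 0.002209 m·K/W
  R'_polyurethane foam = ln(0.0410/0.0282)/(2πk) = 0.3743/(2π·0.0287) = 2.075 m·K/W
  R'_phenolic foam = ln(0.0540/0.0410)/(2πk) = 0.2754/(2π·0.0248) = 1.767 m·K/W
ΣR = 0.002209 + 2.075 + 1.767 = 3.844 m·K/W
Q' = ΔT/ΣR = (-168 °C − 15.8 °C)/3.844 = -47.81 W/m
From the inner boundary to the polyurethane foam/phenolic foam interface, ΣR_partial = 2.077 m·K/W.
T_interface = T_in − Q'·ΣR_partial = -168 °C − (-47.81)(2.077) = -68.7 °C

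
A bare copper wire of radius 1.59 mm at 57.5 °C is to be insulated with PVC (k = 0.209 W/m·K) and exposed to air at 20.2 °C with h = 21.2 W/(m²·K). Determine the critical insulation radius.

For a cylinder, r_cr = k_ins/h = 0.209/21.2 = 0.00986 m = 0.986 cm

r_cr = 0.986 cm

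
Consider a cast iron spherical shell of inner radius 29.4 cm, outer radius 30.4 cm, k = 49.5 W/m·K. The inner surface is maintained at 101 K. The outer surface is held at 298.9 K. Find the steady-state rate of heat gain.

Q = 4πk·ΔT/(1/r₁ − 1/r₂) = 4π × 49.5 × 197.9 / (1/0.294 − 1/0.304) = 1.10×10^6 W

Q = 1100 kW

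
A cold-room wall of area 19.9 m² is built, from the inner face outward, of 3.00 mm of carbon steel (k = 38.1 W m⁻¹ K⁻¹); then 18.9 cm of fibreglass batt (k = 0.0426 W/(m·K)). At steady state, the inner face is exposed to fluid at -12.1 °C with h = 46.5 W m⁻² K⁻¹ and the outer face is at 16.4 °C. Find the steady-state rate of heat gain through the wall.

Series thermal resistances, inner to outer:
  R_conv,in = 1/(hA) = 1/(46.5·19.9) = 0.001081 K/W
  R_carbon steel = L/(kA) = 0.00300/(38.1·19.9) = 3.957×10^-6 K/W
  R_fibreglass batt = L/(kA) = 0.189/(0.0426·19.9) = 0.2229 K/W
ΣR = 0.001081 + 3.957×10^-6 + 0.2229 = 0.2240 K/W
Q = ΔT/ΣR = (-12.1 °C − 16.4 °C)/0.2240 = -127 W
(Negative Q ⇒ heat flows inward; heat gain = 127 W.)

Q = 127 W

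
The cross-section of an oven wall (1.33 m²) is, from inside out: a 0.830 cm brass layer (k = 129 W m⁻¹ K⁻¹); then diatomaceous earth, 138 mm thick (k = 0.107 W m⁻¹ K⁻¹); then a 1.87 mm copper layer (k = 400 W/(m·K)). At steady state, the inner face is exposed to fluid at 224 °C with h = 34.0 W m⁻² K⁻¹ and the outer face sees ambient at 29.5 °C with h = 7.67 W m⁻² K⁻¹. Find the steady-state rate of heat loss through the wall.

Q = 178 W

Series thermal resistances, inner to outer:
  R_conv,in = 1/(hA) = 1/(34.0·1.33) = 0.02211 K/W
  R_brass = L/(kA) = 0.00830/(129·1.33) = 4.838×10^-5 K/W
  R_diatomaceous earth = L/(kA) = 0.138/(0.107·1.33) = 0.9697 K/W
  R_copper = L/(kA) = 0.00187/(400·1.33) = 3.515×10^-6 K/W
  R_conv,out = 1/(hA) = 1/(7.67·1.33) = 0.09803 K/W
ΣR = 0.02211 + 4.838×10^-5 + 0.9697 + 3.515×10^-6 + 0.09803 = 1.090 K/W
Q = ΔT/ΣR = (224 °C − 29.5 °C)/1.090 = 178 W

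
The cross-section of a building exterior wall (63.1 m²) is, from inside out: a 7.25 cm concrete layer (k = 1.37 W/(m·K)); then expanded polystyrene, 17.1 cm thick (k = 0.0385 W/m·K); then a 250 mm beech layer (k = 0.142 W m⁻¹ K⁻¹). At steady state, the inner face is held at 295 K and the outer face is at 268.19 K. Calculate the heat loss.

Q = 270 W

Resistance network (inner→outer):
  R_concrete = L/(kA) = 0.0725/(1.37·63.1) = 8.387×10^-4 K/W
  R_expanded polystyrene = L/(kA) = 0.171/(0.0385·63.1) = 0.07039 K/W
  R_beech = L/(kA) = 0.250/(0.142·63.1) = 0.02790 K/W
ΣR = 8.387×10^-4 + 0.07039 + 0.02790 = 0.09913 K/W
Q = ΔT/ΣR = (295 K − 268.19 K)/0.09913 = 270 W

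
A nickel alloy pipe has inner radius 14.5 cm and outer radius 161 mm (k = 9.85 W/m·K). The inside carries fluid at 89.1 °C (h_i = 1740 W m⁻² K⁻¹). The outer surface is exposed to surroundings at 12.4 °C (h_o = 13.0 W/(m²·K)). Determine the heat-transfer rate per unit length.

Treat each layer as a resistance in series:
  R'_conv,in = 1/(2πr h) = 1/(2π·0.145·1740) = 6.308×10^-4 m·K/W
  R'_nickel alloy = ln(0.161/0.145)/(2πk) = 0.1047/(2π·9.85) = 0.001691 m·K/W
  R'_conv,out = 1/(2πr h) = 1/(2π·0.161·13.0) = 0.07604 m·K/W
ΣR = 6.308×10^-4 + 0.001691 + 0.07604 = 0.07836 m·K/W
Q' = ΔT/ΣR = (89.1 °C − 12.4 °C)/0.07836 = 979 W/m

Q' = 979 W/m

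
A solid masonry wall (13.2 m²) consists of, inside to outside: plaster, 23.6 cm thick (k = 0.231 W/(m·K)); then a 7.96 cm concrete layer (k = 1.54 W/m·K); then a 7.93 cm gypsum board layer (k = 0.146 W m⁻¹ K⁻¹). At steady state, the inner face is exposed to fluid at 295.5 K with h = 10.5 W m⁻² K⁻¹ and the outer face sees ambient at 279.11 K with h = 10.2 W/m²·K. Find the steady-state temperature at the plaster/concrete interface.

Resistance network (inner→outer):
  R_conv,in = 1/(hA) = 1/(10.5·13.2) = 0.007215 K/W
  R_plaster = L/(kA) = 0.236/(0.231·13.2) = 0.07740 K/W
  R_concrete = L/(kA) = 0.0796/(1.54·13.2) = 0.003916 K/W
  R_gypsum board = L/(kA) = 0.0793/(0.146·13.2) = 0.04115 K/W
  R_conv,out = 1/(hA) = 1/(10.2·13.2) = 0.007427 K/W
ΣR = 0.007215 + 0.07740 + 0.003916 + 0.04115 + 0.007427 = 0.1371 K/W
Q = ΔT/ΣR = (295.5 K − 279.11 K)/0.1371 = 119.5 W
From the inner boundary to the plaster/concrete interface, ΣR_partial = 0.08461 K/W.
T_interface = T_in − Q·ΣR_partial = 295.5 K − (119.5)(0.08461) = 285.4 K

T = 285.4 K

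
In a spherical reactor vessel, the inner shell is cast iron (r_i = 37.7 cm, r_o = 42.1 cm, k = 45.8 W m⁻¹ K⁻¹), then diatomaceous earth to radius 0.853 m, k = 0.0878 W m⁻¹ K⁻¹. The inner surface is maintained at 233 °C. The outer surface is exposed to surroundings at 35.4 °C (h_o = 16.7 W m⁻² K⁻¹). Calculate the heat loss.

Q = 180 W

Resistance network (inner→outer):
  R_cast iron = (1/0.377 − 1/0.421)/(4πk) = 0.2772/(4π·45.8) = 4.817×10^-4 K/W
  R_diatomaceous earth = (1/0.421 − 1/0.853)/(4πk) = 1.203/(4π·0.0878) = 1.090 K/W
  R_conv,out = 1/(4πr²h) = 1/(4π·0.853²·16.7) = 0.006549 K/W
ΣR = 4.817×10^-4 + 1.090 + 0.006549 = 1.097 K/W
Q = ΔT/ΣR = (233 °C − 35.4 °C)/1.097 = 180 W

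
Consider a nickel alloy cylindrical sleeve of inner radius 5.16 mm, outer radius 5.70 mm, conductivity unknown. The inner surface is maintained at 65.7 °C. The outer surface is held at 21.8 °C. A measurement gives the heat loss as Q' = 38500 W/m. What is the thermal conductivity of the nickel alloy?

ΣR = ΔT/Q' = |65.7 − 21.8|/38500 = 0.001140 m·K/W
ln(r₂/r₁)/(2πk) = 0.001140 ⇒ k = 0.09953/(2π·0.001140) = 13.9 W/m·K

k = 13.9 W/m·K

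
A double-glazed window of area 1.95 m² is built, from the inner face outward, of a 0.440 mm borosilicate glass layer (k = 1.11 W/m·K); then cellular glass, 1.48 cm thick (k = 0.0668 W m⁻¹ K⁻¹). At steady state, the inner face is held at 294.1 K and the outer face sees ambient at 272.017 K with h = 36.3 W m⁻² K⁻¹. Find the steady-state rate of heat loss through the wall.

Resistance network (inner→outer):
  R_borosilicate glass = L/(kA) = 4.40×10^-4/(1.11·1.95) = 2.033×10^-4 K/W
  R_cellular glass = L/(kA) = 0.0148/(0.0668·1.95) = 0.1136 K/W
  R_conv,out = 1/(hA) = 1/(36.3·1.95) = 0.01413 K/W
ΣR = 2.033×10^-4 + 0.1136 + 0.01413 = 0.1279 K/W
Q = ΔT/ΣR = (294.1 K − 272.017 K)/0.1279 = 173 W

Q = 173 W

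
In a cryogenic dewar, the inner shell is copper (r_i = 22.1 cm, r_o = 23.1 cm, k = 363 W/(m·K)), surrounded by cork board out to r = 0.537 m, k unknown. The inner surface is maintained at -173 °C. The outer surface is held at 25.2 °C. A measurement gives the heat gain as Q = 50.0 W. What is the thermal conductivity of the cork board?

ΣR = ΔT/Q = |-173 − 25.2|/50.0 = 3.964 K/W
Known resistances:
  R_copper = (1/0.221 − 1/0.231)/(4πk) = 0.1959/(4π·363) = 4.294×10^-5 K/W
R_cork board = ΣR − ΣR_known = 3.964 − 4.294×10^-5 = 3.964 K/W
(1/r₁−1/r₂)/(4πk) = 3.964 ⇒ k = 2.467/(4π·3.964) = 0.0495 W/m·K

k = 0.0495 W/m·K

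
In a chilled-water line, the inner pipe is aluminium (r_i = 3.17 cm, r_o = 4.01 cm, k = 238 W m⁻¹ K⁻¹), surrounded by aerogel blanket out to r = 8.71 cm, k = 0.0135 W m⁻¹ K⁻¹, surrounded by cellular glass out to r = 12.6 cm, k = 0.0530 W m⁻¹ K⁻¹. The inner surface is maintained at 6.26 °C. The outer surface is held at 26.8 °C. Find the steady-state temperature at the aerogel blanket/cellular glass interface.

Resistance network (inner→outer):
  R'_aluminium = ln(0.0401/0.0317)/(2πk) = 0.2351/(2π·238) = 1.572×10^-4 m·K/W
  R'_aerogel blanket = ln(0.0871/0.0401)/(2πk) = 0.7757/(2π·0.0135) = 9.145 m·K/W
  R'_cellular glass = ln(0.126/0.0871)/(2πk) = 0.3692/(2π·0.0530) = 1.109 m·K/W
ΣR = 1.572×10^-4 + 9.145 + 1.109 = 10.25 m·K/W
Q' = ΔT/ΣR = (6.26 °C − 26.8 °C)/10.25 = -2.004 W/m
From the inner boundary to the aerogel blanket/cellular glass interface, ΣR_partial = 9.145 m·K/W.
T_interface = T_in − Q'·ΣR_partial = 6.26 °C − (-2.004)(9.145) = 24.6 °C

T = 24.6 °C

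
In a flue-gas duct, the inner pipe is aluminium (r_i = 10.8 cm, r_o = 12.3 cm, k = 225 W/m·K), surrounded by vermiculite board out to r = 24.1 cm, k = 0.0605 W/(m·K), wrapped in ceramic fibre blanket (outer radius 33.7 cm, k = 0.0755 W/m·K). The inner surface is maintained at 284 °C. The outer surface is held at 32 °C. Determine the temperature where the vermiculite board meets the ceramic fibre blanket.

Series thermal resistances, inner to outer:
  R'_aluminium = ln(0.123/0.108)/(2πk) = 0.1301/(2π·225) = 9.199×10^-5 m·K/W
  R'_vermiculite board = ln(0.241/0.123)/(2πk) = 0.6726/(2π·0.0605) = 1.769 m·K/W
  R'_ceramic fibre blanket = ln(0.337/0.241)/(2πk) = 0.3353/(2π·0.0755) = 0.7068 m·K/W
ΣR = 9.199×10^-5 + 1.769 + 0.7068 = 2.476 m·K/W
Q' = ΔT/ΣR = (284 °C − 32 °C)/2.476 = 101.8 W/m
From the inner boundary to the vermiculite board/ceramic fibre blanket interface, ΣR_partial = 1.769 m·K/W.
T_interface = T_in − Q'·ΣR_partial = 284 °C − (101.8)(1.769) = 104 °C

T = 104 °C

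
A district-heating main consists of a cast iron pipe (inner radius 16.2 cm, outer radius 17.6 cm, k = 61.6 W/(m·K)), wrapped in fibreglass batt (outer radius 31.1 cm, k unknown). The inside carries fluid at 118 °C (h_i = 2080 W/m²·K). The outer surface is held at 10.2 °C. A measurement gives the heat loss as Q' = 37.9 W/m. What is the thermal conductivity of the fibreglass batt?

k = 0.0319 W/m·K

ΣR = ΔT/Q' = |118 − 10.2|/37.9 = 2.844 m·K/W
Known resistances:
  R'_conv,in = 1/(2πr h) = 1/(2π·0.162·2080) = 4.723×10^-4 m·K/W
  R'_cast iron = ln(0.176/0.162)/(2πk) = 0.08289/(2π·61.6) = 2.142×10^-4 m·K/W
R_fibreglass batt = ΣR − ΣR_known = 2.844 − 6.865×10^-4 = 2.843 m·K/W
ln(r₂/r₁)/(2πk) = 2.843 ⇒ k = 0.5693/(2π·2.843) = 0.0319 W/m·K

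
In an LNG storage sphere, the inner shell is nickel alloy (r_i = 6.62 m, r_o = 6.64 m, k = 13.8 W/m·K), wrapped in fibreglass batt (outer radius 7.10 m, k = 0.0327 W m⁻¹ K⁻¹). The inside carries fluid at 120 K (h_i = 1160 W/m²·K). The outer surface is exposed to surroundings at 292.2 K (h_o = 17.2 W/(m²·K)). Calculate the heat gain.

Q = 7.22 kW

Series thermal resistances, inner to outer:
  R_conv,in = 1/(4πr²h) = 1/(4π·6.62²·1160) = 1.565×10^-6 K/W
  R_nickel alloy = (1/6.62 − 1/6.64)/(4πk) = 4.550×10^-4/(4π·13.8) = 2.624×10^-6 K/W
  R_fibreglass batt = (1/6.64 − 1/7.10)/(4πk) = 0.009757/(4π·0.0327) = 0.02375 K/W
  R_conv,out = 1/(4πr²h) = 1/(4π·7.10²·17.2) = 9.178×10^-5 K/W
ΣR = 1.565×10^-6 + 2.624×10^-6 + 0.02375 + 9.178×10^-5 = 0.02385 K/W
Q = ΔT/ΣR = (120 K − 292.2 K)/0.02385 = -7220 W
(Negative Q ⇒ heat flows inward; heat gain = 7220 W.)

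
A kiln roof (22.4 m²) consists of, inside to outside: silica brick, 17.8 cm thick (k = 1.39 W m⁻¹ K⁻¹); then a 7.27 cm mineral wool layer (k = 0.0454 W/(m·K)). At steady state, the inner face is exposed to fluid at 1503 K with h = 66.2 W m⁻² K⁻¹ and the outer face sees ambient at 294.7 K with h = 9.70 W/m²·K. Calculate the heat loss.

Q = 14.6 kW

Treat each layer as a resistance in series:
  R_conv,in = 1/(hA) = 1/(66.2·22.4) = 6.744×10^-4 K/W
  R_silica brick = L/(kA) = 0.178/(1.39·22.4) = 0.005717 K/W
  R_mineral wool = L/(kA) = 0.0727/(0.0454·22.4) = 0.07149 K/W
  R_conv,out = 1/(hA) = 1/(9.70·22.4) = 0.004602 K/W
ΣR = 6.744×10^-4 + 0.005717 + 0.07149 + 0.004602 = 0.08248 K/W
Q = ΔT/ΣR = (1503 K − 294.7 K)/0.08248 = 14600 W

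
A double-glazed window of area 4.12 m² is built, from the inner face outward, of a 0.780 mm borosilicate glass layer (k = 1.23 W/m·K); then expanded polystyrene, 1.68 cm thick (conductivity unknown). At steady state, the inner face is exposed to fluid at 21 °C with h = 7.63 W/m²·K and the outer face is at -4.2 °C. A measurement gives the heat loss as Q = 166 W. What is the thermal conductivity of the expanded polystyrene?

k = 0.0340 W/m·K

ΣR = ΔT/Q = |21 − -4.2|/166 = 0.1518 K/W
Known resistances:
  R_conv,in = 1/(hA) = 1/(7.63·4.12) = 0.03181 K/W
  R_borosilicate glass = L/(kA) = 7.80×10^-4/(1.23·4.12) = 1.539×10^-4 K/W
R_expanded polystyrene = ΣR − ΣR_known = 0.1518 − 0.03196 = 0.1198 K/W
L/(kA) = 0.1198 ⇒ k = 0.0168/(0.1198·4.12) = 0.0340 W/m·K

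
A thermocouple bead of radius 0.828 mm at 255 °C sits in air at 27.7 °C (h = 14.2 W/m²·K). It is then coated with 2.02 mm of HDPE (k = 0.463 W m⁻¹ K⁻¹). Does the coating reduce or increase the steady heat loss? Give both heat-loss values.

increases: 0.0278 → 0.271 W

Critical radius for a sphere: r_cr = 2k/h = 0.0652 m = 6.52 cm.
Outer radius after coating: r₂ = 8.28×10^-4 + 0.00202 = 0.002848 m.
Since r₁ < r_cr and r₂ ≤ r_cr, the coating moves toward the maximum at r_cr — heat loss rises.
Bare: R = 1/(4πr₁²h) = 8174 K/W; Q = 227.3/8174 = 0.0278 W.
Coated: R = R_cond + R_conv = 838.1 K/W; Q = 227.3/838.1 = 0.271 W.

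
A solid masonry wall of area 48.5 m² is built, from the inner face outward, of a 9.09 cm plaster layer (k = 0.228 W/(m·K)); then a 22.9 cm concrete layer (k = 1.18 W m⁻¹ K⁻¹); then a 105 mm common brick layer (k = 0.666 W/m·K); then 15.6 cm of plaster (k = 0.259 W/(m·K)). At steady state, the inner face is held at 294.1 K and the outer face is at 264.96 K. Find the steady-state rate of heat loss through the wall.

Q = 1040 W

Series thermal resistances, inner to outer:
  R_plaster = L/(kA) = 0.0909/(0.228·48.5) = 0.008220 K/W
  R_concrete = L/(kA) = 0.229/(1.18·48.5) = 0.004001 K/W
  R_common brick = L/(kA) = 0.105/(0.666·48.5) = 0.003251 K/W
  R_plaster = L/(kA) = 0.156/(0.259·48.5) = 0.01242 K/W
ΣR = 0.008220 + 0.004001 + 0.003251 + 0.01242 = 0.02789 K/W
Q = ΔT/ΣR = (294.1 K − 264.96 K)/0.02789 = 1040 W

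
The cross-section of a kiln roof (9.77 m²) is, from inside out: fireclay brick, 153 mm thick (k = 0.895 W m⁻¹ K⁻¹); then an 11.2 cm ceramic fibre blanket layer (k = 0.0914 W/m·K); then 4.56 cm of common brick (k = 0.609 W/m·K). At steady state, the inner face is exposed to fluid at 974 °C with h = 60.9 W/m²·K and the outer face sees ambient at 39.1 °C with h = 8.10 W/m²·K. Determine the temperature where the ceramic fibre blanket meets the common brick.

Series thermal resistances, inner to outer:
  R_conv,in = 1/(hA) = 1/(60.9·9.77) = 0.001681 K/W
  R_fireclay brick = L/(kA) = 0.153/(0.895·9.77) = 0.01750 K/W
  R_ceramic fibre blanket = L/(kA) = 0.112/(0.0914·9.77) = 0.1254 K/W
  R_common brick = L/(kA) = 0.0456/(0.609·9.77) = 0.007664 K/W
  R_conv,out = 1/(hA) = 1/(8.10·9.77) = 0.01264 K/W
ΣR = 0.001681 + 0.01750 + 0.1254 + 0.007664 + 0.01264 = 0.1649 K/W
Q = ΔT/ΣR = (974 °C − 39.1 °C)/0.1649 = 5669 W
From the inner boundary to the ceramic fibre blanket/common brick interface, ΣR_partial = 0.1446 K/W.
T_interface = T_in − Q·ΣR_partial = 974 °C − (5669)(0.1446) = 154 °C

T = 154 °C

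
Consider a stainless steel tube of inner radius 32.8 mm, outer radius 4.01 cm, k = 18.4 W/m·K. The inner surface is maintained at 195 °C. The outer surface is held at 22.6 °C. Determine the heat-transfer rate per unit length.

Q' = 2πk·ΔT/ln(r₂/r₁) = 2π × 18.4 × 172.4 / ln(0.0401/0.0328) = 99200 W/m

Q' = 99200 W/m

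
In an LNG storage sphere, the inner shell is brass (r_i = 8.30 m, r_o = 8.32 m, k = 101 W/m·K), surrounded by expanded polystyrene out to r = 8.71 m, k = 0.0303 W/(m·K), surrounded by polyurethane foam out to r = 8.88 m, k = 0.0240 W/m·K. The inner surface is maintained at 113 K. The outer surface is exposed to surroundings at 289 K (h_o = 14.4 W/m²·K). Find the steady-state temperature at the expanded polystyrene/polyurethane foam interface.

Resistance network (inner→outer):
  R_brass = (1/8.30 − 1/8.32)/(4πk) = 2.896×10^-4/(4π·101) = 2.282×10^-7 K/W
  R_expanded polystyrene = (1/8.32 − 1/8.71)/(4πk) = 0.005382/(4π·0.0303) = 0.01413 K/W
  R_polyurethane foam = (1/8.71 − 1/8.88)/(4πk) = 0.002198/(4π·0.0240) = 0.007288 K/W
  R_conv,out = 1/(4πr²h) = 1/(4π·8.88²·14.4) = 7.008×10^-5 K/W
ΣR = 2.282×10^-7 + 0.01413 + 0.007288 + 7.008×10^-5 = 0.02149 K/W
Q = ΔT/ΣR = (113 K − 289 K)/0.02149 = -8190 W
From the inner boundary to the expanded polystyrene/polyurethane foam interface, ΣR_partial = 0.01413 K/W.
T_interface = T_in − Q·ΣR_partial = 113 K − (-8190)(0.01413) = 228.7 K

T = 228.7 K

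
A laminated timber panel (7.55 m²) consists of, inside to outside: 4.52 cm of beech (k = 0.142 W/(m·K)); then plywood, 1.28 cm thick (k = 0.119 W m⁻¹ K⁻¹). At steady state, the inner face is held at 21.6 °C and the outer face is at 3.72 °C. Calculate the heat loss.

Q = 317 W

Resistance network (inner→outer):
  R_beech = L/(kA) = 0.0452/(0.142·7.55) = 0.04216 K/W
  R_plywood = L/(kA) = 0.0128/(0.119·7.55) = 0.01425 K/W
ΣR = 0.04216 + 0.01425 = 0.05641 K/W
Q = ΔT/ΣR = (21.6 °C − 3.72 °C)/0.05641 = 317 W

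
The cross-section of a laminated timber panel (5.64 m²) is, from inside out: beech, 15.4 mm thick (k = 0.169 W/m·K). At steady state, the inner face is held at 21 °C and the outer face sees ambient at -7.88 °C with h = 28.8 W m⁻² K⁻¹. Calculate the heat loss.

Treat each layer as a resistance in series:
  R_beech = L/(kA) = 0.0154/(0.169·5.64) = 0.01616 K/W
  R_conv,out = 1/(hA) = 1/(28.8·5.64) = 0.006156 K/W
ΣR = 0.01616 + 0.006156 = 0.02232 K/W
Q = ΔT/ΣR = (21 °C − -7.88 °C)/0.02232 = 1290 W

Q = 1290 W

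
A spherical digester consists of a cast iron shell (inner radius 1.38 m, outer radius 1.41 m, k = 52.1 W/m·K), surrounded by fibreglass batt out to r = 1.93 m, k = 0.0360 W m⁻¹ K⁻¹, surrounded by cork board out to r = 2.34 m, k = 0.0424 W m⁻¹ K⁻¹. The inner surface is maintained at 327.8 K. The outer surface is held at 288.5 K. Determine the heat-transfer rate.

Q = 66.3 W

Resistance network (inner→outer):
  R_cast iron = (1/1.38 − 1/1.41)/(4πk) = 0.01542/(4π·52.1) = 2.355×10^-5 K/W
  R_fibreglass batt = (1/1.41 − 1/1.93)/(4πk) = 0.1911/(4π·0.0360) = 0.4224 K/W
  R_cork board = (1/1.93 − 1/2.34)/(4πk) = 0.09078/(4π·0.0424) = 0.1704 K/W
ΣR = 2.355×10^-5 + 0.4224 + 0.1704 = 0.5928 K/W
Q = ΔT/ΣR = (327.8 K − 288.5 K)/0.5928 = 66.3 W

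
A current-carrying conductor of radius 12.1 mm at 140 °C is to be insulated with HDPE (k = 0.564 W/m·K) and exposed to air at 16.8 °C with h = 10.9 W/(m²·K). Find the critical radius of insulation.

For a cylinder, r_cr = k_ins/h = 0.564/10.9 = 0.0517 m = 5.17 cm

r_cr = 5.17 cm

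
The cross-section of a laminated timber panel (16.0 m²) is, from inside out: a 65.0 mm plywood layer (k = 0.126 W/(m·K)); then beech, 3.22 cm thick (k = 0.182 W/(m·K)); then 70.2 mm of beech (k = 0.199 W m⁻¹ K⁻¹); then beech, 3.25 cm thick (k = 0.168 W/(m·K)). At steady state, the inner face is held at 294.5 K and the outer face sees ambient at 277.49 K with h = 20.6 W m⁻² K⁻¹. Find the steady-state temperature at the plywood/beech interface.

T = 287.7 K

Resistance network (inner→outer):
  R_plywood = L/(kA) = 0.0650/(0.126·16.0) = 0.03224 K/W
  R_beech = L/(kA) = 0.0322/(0.182·16.0) = 0.01106 K/W
  R_beech = L/(kA) = 0.0702/(0.199·16.0) = 0.02205 K/W
  R_beech = L/(kA) = 0.0325/(0.168·16.0) = 0.01209 K/W
  R_conv,out = 1/(hA) = 1/(20.6·16.0) = 0.003034 K/W
ΣR = 0.03224 + 0.01106 + 0.02205 + 0.01209 + 0.003034 = 0.08047 K/W
Q = ΔT/ΣR = (294.5 K − 277.49 K)/0.08047 = 211.4 W
From the inner boundary to the plywood/beech interface, ΣR_partial = 0.03224 K/W.
T_interface = T_in − Q·ΣR_partial = 294.5 K − (211.4)(0.03224) = 287.7 K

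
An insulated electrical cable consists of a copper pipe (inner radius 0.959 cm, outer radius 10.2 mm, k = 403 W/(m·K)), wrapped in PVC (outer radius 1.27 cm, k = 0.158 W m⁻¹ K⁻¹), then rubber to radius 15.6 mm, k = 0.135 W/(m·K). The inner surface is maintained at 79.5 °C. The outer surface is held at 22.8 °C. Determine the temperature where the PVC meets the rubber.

T = 52.5 °C

Treat each layer as a resistance in series:
  R'_copper = ln(0.0102/0.00959)/(2πk) = 0.06167/(2π·403) = 2.435×10^-5 m·K/W
  R'_PVC = ln(0.0127/0.0102)/(2πk) = 0.2192/(2π·0.158) = 0.2208 m·K/W
  R'_rubber = ln(0.0156/0.0127)/(2πk) = 0.2057/(2π·0.135) = 0.2425 m·K/W
ΣR = 2.435×10^-5 + 0.2208 + 0.2425 = 0.4633 m·K/W
Q' = ΔT/ΣR = (79.5 °C − 22.8 °C)/0.4633 = 122.4 W/m
From the inner boundary to the PVC/rubber interface, ΣR_partial = 0.2208 m·K/W.
T_interface = T_in − Q'·ΣR_partial = 79.5 °C − (122.4)(0.2208) = 52.5 °C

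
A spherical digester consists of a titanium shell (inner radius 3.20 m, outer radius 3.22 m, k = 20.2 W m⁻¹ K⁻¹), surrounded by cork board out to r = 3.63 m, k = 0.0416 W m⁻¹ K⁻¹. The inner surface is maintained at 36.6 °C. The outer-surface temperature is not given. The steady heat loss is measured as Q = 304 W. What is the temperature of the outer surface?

T_out = 16.2 °C

Sum the resistances:
  R_titanium = (1/3.20 − 1/3.22)/(4πk) = 0.001941/(4π·20.2) = 7.647×10^-6 K/W
  R_cork board = (1/3.22 − 1/3.63)/(4πk) = 0.03508/(4π·0.0416) = 0.06710 K/W
ΣR = 0.06711 K/W
ΔT = Q·ΣR = 304 × 0.06711 = 20.40 K
Heat flows outward, so T_out = T_in − ΔT = 36.6 − 20.40 = 16.2 °C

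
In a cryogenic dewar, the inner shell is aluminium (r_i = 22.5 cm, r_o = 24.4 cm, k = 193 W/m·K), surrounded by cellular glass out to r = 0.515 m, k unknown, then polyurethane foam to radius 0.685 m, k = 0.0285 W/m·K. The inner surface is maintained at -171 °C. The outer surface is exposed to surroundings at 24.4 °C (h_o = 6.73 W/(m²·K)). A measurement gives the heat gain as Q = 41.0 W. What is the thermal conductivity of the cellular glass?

k = 0.0506 W/m·K

ΣR = ΔT/Q = |-171 − 24.4|/41.0 = 4.766 K/W
Known resistances:
  R_aluminium = (1/0.225 − 1/0.244)/(4πk) = 0.3461/(4π·193) = 1.427×10^-4 K/W
  R_polyurethane foam = (1/0.515 − 1/0.685)/(4πk) = 0.4819/(4π·0.0285) = 1.346 K/W
  R_conv,out = 1/(4πr²h) = 1/(4π·0.685²·6.73) = 0.02520 K/W
R_cellular glass = ΣR − ΣR_known = 4.766 − 1.371 = 3.395 K/W
(1/r₁−1/r₂)/(4πk) = 3.395 ⇒ k = 2.157/(4π·3.395) = 0.0506 W/m·K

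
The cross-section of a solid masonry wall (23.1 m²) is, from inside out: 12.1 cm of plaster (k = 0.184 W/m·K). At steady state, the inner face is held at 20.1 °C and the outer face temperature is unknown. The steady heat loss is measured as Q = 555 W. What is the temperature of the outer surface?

Series resistances:
  R_plaster = L/(kA) = 0.121/(0.184·23.1) = 0.02847 K/W
ΣR = 0.02847 K/W
ΔT = Q·ΣR = 555 × 0.02847 = 15.80 K
Heat flows outward, so T_out = T_in − ΔT = 20.1 − 15.80 = 4.30 °C

T_out = 4.30 °C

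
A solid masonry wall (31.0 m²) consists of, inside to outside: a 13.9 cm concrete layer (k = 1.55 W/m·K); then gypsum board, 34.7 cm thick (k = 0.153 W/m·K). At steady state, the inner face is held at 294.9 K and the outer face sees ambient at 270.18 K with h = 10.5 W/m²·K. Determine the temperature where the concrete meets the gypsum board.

T = 294.0 K

Series thermal resistances, inner to outer:
  R_concrete = L/(kA) = 0.139/(1.55·31.0) = 0.002893 K/W
  R_gypsum board = L/(kA) = 0.347/(0.153·31.0) = 0.07316 K/W
  R_conv,out = 1/(hA) = 1/(10.5·31.0) = 0.003072 K/W
ΣR = 0.002893 + 0.07316 + 0.003072 = 0.07913 K/W
Q = ΔT/ΣR = (294.9 K − 270.18 K)/0.07913 = 312.4 W
From the inner boundary to the concrete/gypsum board interface, ΣR_partial = 0.002893 K/W.
T_interface = T_in − Q·ΣR_partial = 294.9 K − (312.4)(0.002893) = 294.0 K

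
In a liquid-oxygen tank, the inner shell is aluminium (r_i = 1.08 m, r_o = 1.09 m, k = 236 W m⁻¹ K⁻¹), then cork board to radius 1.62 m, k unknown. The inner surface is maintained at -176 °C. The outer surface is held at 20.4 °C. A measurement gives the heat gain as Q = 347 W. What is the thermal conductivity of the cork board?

ΣR = ΔT/Q = |-176 − 20.4|/347 = 0.5660 K/W
Known resistances:
  R_aluminium = (1/1.08 − 1/1.09)/(4πk) = 0.008495/(4π·236) = 2.864×10^-6 K/W
R_cork board = ΣR − ΣR_known = 0.5660 − 2.864×10^-6 = 0.5660 K/W
(1/r₁−1/r₂)/(4πk) = 0.5660 ⇒ k = 0.3001/(4π·0.5660) = 0.0422 W/m·K

k = 0.0422 W/m·K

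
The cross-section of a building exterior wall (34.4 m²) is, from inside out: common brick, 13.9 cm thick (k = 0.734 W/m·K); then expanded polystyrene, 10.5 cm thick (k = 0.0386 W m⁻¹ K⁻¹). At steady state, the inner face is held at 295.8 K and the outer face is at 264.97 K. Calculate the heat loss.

Q = 365 W

Series thermal resistances, inner to outer:
  R_common brick = L/(kA) = 0.139/(0.734·34.4) = 0.005505 K/W
  R_expanded polystyrene = L/(kA) = 0.105/(0.0386·34.4) = 0.07908 K/W
ΣR = 0.005505 + 0.07908 = 0.08458 K/W
Q = ΔT/ΣR = (295.8 K − 264.97 K)/0.08458 = 365 W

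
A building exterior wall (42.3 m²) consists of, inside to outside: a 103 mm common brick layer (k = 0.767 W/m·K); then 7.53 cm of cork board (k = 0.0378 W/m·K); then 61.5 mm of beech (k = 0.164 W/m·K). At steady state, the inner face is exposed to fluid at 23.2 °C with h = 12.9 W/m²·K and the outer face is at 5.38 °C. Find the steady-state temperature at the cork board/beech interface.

Resistance network (inner→outer):
  R_conv,in = 1/(hA) = 1/(12.9·42.3) = 0.001833 K/W
  R_common brick = L/(kA) = 0.103/(0.767·42.3) = 0.003175 K/W
  R_cork board = L/(kA) = 0.0753/(0.0378·42.3) = 0.04709 K/W
  R_beech = L/(kA) = 0.0615/(0.164·42.3) = 0.008865 K/W
ΣR = 0.001833 + 0.003175 + 0.04709 + 0.008865 = 0.06096 K/W
Q = ΔT/ΣR = (23.2 °C − 5.38 °C)/0.06096 = 292.3 W
From the inner boundary to the cork board/beech interface, ΣR_partial = 0.05210 K/W.
T_interface = T_in − Q·ΣR_partial = 23.2 °C − (292.3)(0.05210) = 7.97 °C

T = 7.97 °C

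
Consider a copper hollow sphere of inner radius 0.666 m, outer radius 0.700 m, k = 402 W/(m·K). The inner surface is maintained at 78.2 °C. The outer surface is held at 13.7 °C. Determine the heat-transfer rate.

Q = 4πk·ΔT/(1/r₁ − 1/r₂) = 4π × 402 × 64.5 / (1/0.666 − 1/0.700) = 4.47×10^6 W

Q = 4.47×10^6 W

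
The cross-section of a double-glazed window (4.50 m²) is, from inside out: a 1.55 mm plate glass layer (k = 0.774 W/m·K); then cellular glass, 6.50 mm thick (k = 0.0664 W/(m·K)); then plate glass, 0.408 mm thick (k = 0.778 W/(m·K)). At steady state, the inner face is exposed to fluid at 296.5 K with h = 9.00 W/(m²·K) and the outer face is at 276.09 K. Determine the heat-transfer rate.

Q = 434 W

Treat each layer as a resistance in series:
  R_conv,in = 1/(hA) = 1/(9.00·4.50) = 0.02469 K/W
  R_plate glass = L/(kA) = 0.00155/(0.774·4.50) = 4.450×10^-4 K/W
  R_cellular glass = L/(kA) = 0.00650/(0.0664·4.50) = 0.02175 K/W
  R_plate glass = L/(kA) = 4.08×10^-4/(0.778·4.50) = 1.165×10^-4 K/W
ΣR = 0.02469 + 4.450×10^-4 + 0.02175 + 1.165×10^-4 = 0.04700 K/W
Q = ΔT/ΣR = (296.5 K − 276.09 K)/0.04700 = 434 W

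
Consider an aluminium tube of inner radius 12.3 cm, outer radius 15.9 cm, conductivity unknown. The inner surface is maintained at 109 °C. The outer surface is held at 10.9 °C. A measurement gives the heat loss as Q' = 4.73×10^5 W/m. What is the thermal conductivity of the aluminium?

k = 197 W/m·K

ΣR = ΔT/Q' = |109 − 10.9|/4.73×10^5 = 2.074×10^-4 m·K/W
ln(r₂/r₁)/(2πk) = 2.074×10^-4 ⇒ k = 0.2567/(2π·2.074×10^-4) = 197 W/m·K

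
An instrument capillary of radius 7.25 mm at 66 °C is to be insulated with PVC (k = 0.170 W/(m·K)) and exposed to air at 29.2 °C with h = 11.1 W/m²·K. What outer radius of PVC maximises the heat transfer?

For a cylinder, r_cr = k_ins/h = 0.170/11.1 = 0.0153 m = 1.53 cm

r_cr = 1.53 cm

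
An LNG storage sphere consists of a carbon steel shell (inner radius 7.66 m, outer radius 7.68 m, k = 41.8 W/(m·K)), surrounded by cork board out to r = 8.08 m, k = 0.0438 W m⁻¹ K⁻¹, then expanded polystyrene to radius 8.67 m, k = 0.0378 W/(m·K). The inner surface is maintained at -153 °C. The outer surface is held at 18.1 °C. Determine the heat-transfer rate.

Resistance network (inner→outer):
  R_carbon steel = (1/7.66 − 1/7.68)/(4πk) = 3.400×10^-4/(4π·41.8) = 6.472×10^-7 K/W
  R_cork board = (1/7.68 − 1/8.08)/(4πk) = 0.006446/(4π·0.0438) = 0.01171 K/W
  R_expanded polystyrene = (1/8.08 − 1/8.67)/(4πk) = 0.008422/(4π·0.0378) = 0.01773 K/W
ΣR = 6.472×10^-7 + 0.01171 + 0.01773 = 0.02944 K/W
Q = ΔT/ΣR = (-153 °C − 18.1 °C)/0.02944 = -5810 W
(Negative Q ⇒ heat flows inward; heat gain = 5810 W.)

Q = 5810 W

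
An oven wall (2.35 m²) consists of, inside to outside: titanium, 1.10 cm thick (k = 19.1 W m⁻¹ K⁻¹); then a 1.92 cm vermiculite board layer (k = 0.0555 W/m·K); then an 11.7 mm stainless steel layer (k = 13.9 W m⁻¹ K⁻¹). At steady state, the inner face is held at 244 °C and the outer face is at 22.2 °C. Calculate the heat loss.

Series thermal resistances, inner to outer:
  R_titanium = L/(kA) = 0.0110/(19.1·2.35) = 2.451×10^-4 K/W
  R_vermiculite board = L/(kA) = 0.0192/(0.0555·2.35) = 0.1472 K/W
  R_stainless steel = L/(kA) = 0.0117/(13.9·2.35) = 3.582×10^-4 K/W
ΣR = 2.451×10^-4 + 0.1472 + 3.582×10^-4 = 0.1478 K/W
Q = ΔT/ΣR = (244 °C − 22.2 °C)/0.1478 = 1500 W

Q = 1500 W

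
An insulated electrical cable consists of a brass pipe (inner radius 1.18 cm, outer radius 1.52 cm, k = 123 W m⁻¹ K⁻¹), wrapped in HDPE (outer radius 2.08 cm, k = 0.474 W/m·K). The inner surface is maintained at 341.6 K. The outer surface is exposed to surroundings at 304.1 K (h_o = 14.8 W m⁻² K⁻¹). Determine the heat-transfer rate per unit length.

Treat each layer as a resistance in series:
  R'_brass = ln(0.0152/0.0118)/(2πk) = 0.2532/(2π·123) = 3.276×10^-4 m·K/W
  R'_HDPE = ln(0.0208/0.0152)/(2πk) = 0.3137/(2π·0.474) = 0.1053 m·K/W
  R'_conv,out = 1/(2πr h) = 1/(2π·0.0208·14.8) = 0.5170 m·K/W
ΣR = 3.276×10^-4 + 0.1053 + 0.5170 = 0.6226 m·K/W
Q' = ΔT/ΣR = (341.6 K − 304.1 K)/0.6226 = 60.2 W/m

Q' = 60.2 W/m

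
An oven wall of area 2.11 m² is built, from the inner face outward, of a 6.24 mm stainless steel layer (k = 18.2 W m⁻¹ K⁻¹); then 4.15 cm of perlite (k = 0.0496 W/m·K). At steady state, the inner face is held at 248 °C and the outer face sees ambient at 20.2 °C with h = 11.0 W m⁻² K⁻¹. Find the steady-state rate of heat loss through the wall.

Q = 518 W

Series thermal resistances, inner to outer:
  R_stainless steel = L/(kA) = 0.00624/(18.2·2.11) = 1.625×10^-4 K/W
  R_perlite = L/(kA) = 0.0415/(0.0496·2.11) = 0.3965 K/W
  R_conv,out = 1/(hA) = 1/(11.0·2.11) = 0.04308 K/W
ΣR = 1.625×10^-4 + 0.3965 + 0.04308 = 0.4397 K/W
Q = ΔT/ΣR = (248 °C − 20.2 °C)/0.4397 = 518 W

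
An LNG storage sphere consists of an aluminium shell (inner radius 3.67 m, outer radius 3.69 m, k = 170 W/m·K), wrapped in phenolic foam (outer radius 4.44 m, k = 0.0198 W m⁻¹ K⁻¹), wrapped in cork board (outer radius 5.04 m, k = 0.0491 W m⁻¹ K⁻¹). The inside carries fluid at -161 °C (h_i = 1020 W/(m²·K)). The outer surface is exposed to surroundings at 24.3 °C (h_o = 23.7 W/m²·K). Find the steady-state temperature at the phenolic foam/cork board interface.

T = -11.2 °C

Treat each layer as a resistance in series:
  R_conv,in = 1/(4πr²h) = 1/(4π·3.67²·1020) = 5.792×10^-6 K/W
  R_aluminium = (1/3.67 − 1/3.69)/(4πk) = 0.001477/(4π·170) = 6.913×10^-7 K/W
  R_phenolic foam = (1/3.69 − 1/4.44)/(4πk) = 0.04578/(4π·0.0198) = 0.1840 K/W
  R_cork board = (1/4.44 − 1/5.04)/(4πk) = 0.02681/(4π·0.0491) = 0.04346 K/W
  R_conv,out = 1/(4πr²h) = 1/(4π·5.04²·23.7) = 1.322×10^-4 K/W
ΣR = 5.792×10^-6 + 6.913×10^-7 + 0.1840 + 0.04346 + 1.322×10^-4 = 0.2276 K/W
Q = ΔT/ΣR = (-161 °C − 24.3 °C)/0.2276 = -814.1 W
From the inner boundary to the phenolic foam/cork board interface, ΣR_partial = 0.1840 K/W.
T_interface = T_in − Q·ΣR_partial = -161 °C − (-814.1)(0.1840) = -11.2 °C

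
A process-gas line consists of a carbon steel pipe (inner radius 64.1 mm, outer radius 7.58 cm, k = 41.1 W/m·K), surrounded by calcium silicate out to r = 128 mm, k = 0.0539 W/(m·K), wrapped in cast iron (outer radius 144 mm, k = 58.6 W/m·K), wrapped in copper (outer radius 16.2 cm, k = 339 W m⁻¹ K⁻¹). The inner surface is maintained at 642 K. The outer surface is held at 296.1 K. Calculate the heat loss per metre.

Q' = 223 W/m

Series thermal resistances, inner to outer:
  R'_carbon steel = ln(0.0758/0.0641)/(2πk) = 0.1677/(2π·41.1) = 6.492×10^-4 m·K/W
  R'_calcium silicate = ln(0.128/0.0758)/(2πk) = 0.5239/(2π·0.0539) = 1.547 m·K/W
  R'_cast iron = ln(0.144/0.128)/(2πk) = 0.1178/(2π·58.6) = 3.199×10^-4 m·K/W
  R'_copper = ln(0.162/0.144)/(2πk) = 0.1178/(2π·339) = 5.530×10^-5 m·K/W
ΣR = 6.492×10^-4 + 1.547 + 3.199×10^-4 + 5.530×10^-5 = 1.548 m·K/W
Q' = ΔT/ΣR = (642 K − 296.1 K)/1.548 = 223 W/m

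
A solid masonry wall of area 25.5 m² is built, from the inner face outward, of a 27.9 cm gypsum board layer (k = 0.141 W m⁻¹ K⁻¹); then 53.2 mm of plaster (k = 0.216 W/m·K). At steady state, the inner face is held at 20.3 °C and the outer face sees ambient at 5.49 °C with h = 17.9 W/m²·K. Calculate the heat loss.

Q = 166 W

Resistance network (inner→outer):
  R_gypsum board = L/(kA) = 0.279/(0.141·25.5) = 0.07760 K/W
  R_plaster = L/(kA) = 0.0532/(0.216·25.5) = 0.009659 K/W
  R_conv,out = 1/(hA) = 1/(17.9·25.5) = 0.002191 K/W
ΣR = 0.07760 + 0.009659 + 0.002191 = 0.08945 K/W
Q = ΔT/ΣR = (20.3 °C − 5.49 °C)/0.08945 = 166 W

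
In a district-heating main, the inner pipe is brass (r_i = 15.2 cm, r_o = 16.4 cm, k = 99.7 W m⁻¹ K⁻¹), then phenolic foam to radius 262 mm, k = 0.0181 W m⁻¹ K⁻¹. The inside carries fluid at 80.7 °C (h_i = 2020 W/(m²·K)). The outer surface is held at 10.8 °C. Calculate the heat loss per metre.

Treat each layer as a resistance in series:
  R'_conv,in = 1/(2πr h) = 1/(2π·0.152·2020) = 5.184×10^-4 m·K/W
  R'_brass = ln(0.164/0.152)/(2πk) = 0.07599/(2π·99.7) = 1.213×10^-4 m·K/W
  R'_phenolic foam = ln(0.262/0.164)/(2πk) = 0.4685/(2π·0.0181) = 4.119 m·K/W
ΣR = 5.184×10^-4 + 1.213×10^-4 + 4.119 = 4.120 m·K/W
Q' = ΔT/ΣR = (80.7 °C − 10.8 °C)/4.120 = 17.0 W/m

Q' = 17.0 W/m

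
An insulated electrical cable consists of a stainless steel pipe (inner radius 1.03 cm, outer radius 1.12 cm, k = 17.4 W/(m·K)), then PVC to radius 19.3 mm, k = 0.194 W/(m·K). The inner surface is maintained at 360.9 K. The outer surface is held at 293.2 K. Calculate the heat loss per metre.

Q' = 151 W/m

Resistance network (inner→outer):
  R'_stainless steel = ln(0.0112/0.0103)/(2πk) = 0.08377/(2π·17.4) = 7.662×10^-4 m·K/W
  R'_PVC = ln(0.0193/0.0112)/(2πk) = 0.5442/(2π·0.194) = 0.4464 m·K/W
ΣR = 7.662×10^-4 + 0.4464 = 0.4472 m·K/W
Q' = ΔT/ΣR = (360.9 K − 293.2 K)/0.4472 = 151 W/m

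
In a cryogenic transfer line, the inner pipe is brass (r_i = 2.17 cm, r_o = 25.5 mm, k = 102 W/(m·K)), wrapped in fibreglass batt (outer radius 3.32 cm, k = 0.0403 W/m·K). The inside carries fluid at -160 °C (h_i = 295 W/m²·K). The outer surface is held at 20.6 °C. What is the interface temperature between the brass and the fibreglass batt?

Series thermal resistances, inner to outer:
  R'_conv,in = 1/(2πr h) = 1/(2π·0.0217·295) = 0.02486 m·K/W
  R'_brass = ln(0.0255/0.0217)/(2πk) = 0.1614/(2π·102) = 2.518×10^-4 m·K/W
  R'_fibreglass batt = ln(0.0332/0.0255)/(2πk) = 0.2639/(2π·0.0403) = 1.042 m·K/W
ΣR = 0.02486 + 2.518×10^-4 + 1.042 = 1.067 m·K/W
Q' = ΔT/ΣR = (-160 °C − 20.6 °C)/1.067 = -169.3 W/m
From the inner boundary to the brass/fibreglass batt interface, ΣR_partial = 0.02511 m·K/W.
T_interface = T_in − Q'·ΣR_partial = -160 °C − (-169.3)(0.02511) = -156 °C

T = -156 °C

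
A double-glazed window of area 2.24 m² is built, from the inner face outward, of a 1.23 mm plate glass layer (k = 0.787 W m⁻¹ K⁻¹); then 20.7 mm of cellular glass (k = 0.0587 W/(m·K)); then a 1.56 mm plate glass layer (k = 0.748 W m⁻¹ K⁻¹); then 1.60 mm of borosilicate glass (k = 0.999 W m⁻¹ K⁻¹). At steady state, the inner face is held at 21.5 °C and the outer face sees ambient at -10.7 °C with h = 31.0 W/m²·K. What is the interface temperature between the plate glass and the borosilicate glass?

Treat each layer as a resistance in series:
  R_plate glass = L/(kA) = 0.00123/(0.787·2.24) = 6.977×10^-4 K/W
  R_cellular glass = L/(kA) = 0.0207/(0.0587·2.24) = 0.1574 K/W
  R_plate glass = L/(kA) = 0.00156/(0.748·2.24) = 9.311×10^-4 K/W
  R_borosilicate glass = L/(kA) = 0.00160/(0.999·2.24) = 7.150×10^-4 K/W
  R_conv,out = 1/(hA) = 1/(31.0·2.24) = 0.01440 K/W
ΣR = 6.977×10^-4 + 0.1574 + 9.311×10^-4 + 7.150×10^-4 + 0.01440 = 0.1741 K/W
Q = ΔT/ΣR = (21.5 °C − -10.7 °C)/0.1741 = 185.0 W
From the inner boundary to the plate glass/borosilicate glass interface, ΣR_partial = 0.1590 K/W.
T_interface = T_in − Q·ΣR_partial = 21.5 °C − (185.0)(0.1590) = -7.91 °C

T = -7.91 °C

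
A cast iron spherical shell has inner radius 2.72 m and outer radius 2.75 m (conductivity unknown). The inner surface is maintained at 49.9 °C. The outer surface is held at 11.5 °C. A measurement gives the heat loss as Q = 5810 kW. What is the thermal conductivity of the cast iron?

ΣR = ΔT/Q = |49.9 − 11.5|/5.81×10^6 = 6.609×10^-6 K/W
(1/r₁−1/r₂)/(4πk) = 6.609×10^-6 ⇒ k = 0.004011/(4π·6.609×10^-6) = 48.3 W/m·K

k = 48.3 W/m·K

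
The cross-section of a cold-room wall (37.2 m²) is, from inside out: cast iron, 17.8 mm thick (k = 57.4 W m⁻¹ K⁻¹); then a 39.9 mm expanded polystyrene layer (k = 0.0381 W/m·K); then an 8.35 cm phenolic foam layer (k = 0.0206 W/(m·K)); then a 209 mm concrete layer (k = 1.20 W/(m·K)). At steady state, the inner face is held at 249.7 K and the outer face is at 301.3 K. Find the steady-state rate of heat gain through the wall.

Q = 364 W

Treat each layer as a resistance in series:
  R_cast iron = L/(kA) = 0.0178/(57.4·37.2) = 8.336×10^-6 K/W
  R_expanded polystyrene = L/(kA) = 0.0399/(0.0381·37.2) = 0.02815 K/W
  R_phenolic foam = L/(kA) = 0.0835/(0.0206·37.2) = 0.1090 K/W
  R_concrete = L/(kA) = 0.209/(1.20·37.2) = 0.004682 K/W
ΣR = 8.336×10^-6 + 0.02815 + 0.1090 + 0.004682 = 0.1418 K/W
Q = ΔT/ΣR = (249.7 K − 301.3 K)/0.1418 = -364 W
(Negative Q ⇒ heat flows inward; heat gain = 364 W.)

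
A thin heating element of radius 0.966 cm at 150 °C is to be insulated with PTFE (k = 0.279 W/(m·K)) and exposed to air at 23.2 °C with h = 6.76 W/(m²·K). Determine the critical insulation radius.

r_cr = 4.13 cm

For a cylinder, r_cr = k_ins/h = 0.279/6.76 = 0.0413 m = 4.13 cm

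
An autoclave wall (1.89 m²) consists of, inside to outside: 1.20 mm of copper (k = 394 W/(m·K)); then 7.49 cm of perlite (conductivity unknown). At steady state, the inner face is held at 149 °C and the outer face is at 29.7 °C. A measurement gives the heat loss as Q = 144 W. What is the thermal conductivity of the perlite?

k = 0.0478 W/m·K

ΣR = ΔT/Q = |149 − 29.7|/144 = 0.8285 K/W
Known resistances:
  R_copper = L/(kA) = 0.00120/(394·1.89) = 1.611×10^-6 K/W
R_perlite = ΣR − ΣR_known = 0.8285 − 1.611×10^-6 = 0.8285 K/W
L/(kA) = 0.8285 ⇒ k = 0.0749/(0.8285·1.89) = 0.0478 W/m·K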